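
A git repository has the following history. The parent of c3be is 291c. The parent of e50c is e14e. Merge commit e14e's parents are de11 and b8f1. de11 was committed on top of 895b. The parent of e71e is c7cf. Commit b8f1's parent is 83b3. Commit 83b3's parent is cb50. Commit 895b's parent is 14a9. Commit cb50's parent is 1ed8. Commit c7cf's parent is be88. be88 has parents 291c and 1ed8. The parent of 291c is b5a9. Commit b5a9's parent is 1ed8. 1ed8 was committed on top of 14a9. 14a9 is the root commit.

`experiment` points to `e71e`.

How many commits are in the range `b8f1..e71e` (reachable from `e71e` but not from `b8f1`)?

5

Reachable from e71e: {14a9, 1ed8, 291c, b5a9, be88, c7cf, e71e}.
Reachable from b8f1: {14a9, 1ed8, 83b3, b8f1, cb50}.
In e71e's history but not b8f1's: {291c, b5a9, be88, c7cf, e71e} — 5 commits.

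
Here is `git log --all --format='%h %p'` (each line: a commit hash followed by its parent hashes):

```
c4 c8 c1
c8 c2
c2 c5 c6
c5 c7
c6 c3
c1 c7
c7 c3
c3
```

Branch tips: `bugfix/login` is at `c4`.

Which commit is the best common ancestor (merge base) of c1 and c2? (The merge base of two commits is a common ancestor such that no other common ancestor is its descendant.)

Ancestors of c1: {c1, c3, c7}.
Ancestors of c2: {c2, c3, c5, c6, c7}.
Common ancestors: {c3, c7}.
Among these, c7 is not an ancestor of any other common ancestor — it is the merge base.

c7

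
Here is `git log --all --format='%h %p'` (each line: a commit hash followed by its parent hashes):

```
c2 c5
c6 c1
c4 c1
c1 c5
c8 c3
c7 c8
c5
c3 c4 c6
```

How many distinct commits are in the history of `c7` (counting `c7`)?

7

Walking parent pointers from c7: reachable set = {c1, c3, c4, c5, c6, c7, c8}.
That is 7 commits.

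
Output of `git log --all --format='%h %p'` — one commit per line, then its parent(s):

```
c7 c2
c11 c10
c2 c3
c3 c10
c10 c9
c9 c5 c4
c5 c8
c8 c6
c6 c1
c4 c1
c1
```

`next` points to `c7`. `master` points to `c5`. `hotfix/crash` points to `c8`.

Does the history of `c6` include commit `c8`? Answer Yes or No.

Ancestors of c6: {c1, c6}.
c8 is not in that set, so it is not an ancestor of c6.

No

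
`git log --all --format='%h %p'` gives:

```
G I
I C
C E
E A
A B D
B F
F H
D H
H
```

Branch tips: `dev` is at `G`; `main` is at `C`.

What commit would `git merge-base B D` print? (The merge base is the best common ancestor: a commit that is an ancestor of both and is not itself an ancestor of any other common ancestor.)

Ancestors of B: {B, F, H}.
Ancestors of D: {D, H}.
Common ancestors: {H}.
The only common ancestor is H, so it is the merge base.

H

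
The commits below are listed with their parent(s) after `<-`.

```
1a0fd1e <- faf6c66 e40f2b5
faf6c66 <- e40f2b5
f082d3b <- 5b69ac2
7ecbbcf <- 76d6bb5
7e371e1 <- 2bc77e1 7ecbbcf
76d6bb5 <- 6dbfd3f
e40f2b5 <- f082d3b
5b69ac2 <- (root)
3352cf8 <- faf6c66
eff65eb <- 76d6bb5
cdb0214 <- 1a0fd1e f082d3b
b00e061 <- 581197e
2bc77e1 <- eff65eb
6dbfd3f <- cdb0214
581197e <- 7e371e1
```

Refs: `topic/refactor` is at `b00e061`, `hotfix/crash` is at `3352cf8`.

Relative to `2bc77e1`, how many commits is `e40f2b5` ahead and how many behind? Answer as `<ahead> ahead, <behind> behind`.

Reachable from e40f2b5: {5b69ac2, e40f2b5, f082d3b}.
Reachable from 2bc77e1: {1a0fd1e, 2bc77e1, 5b69ac2, 6dbfd3f, 76d6bb5, cdb0214, e40f2b5, eff65eb, f082d3b, faf6c66}.
Only in e40f2b5's history (ahead): {} — 0.
Only in 2bc77e1's history (behind): {1a0fd1e, 2bc77e1, 6dbfd3f, 76d6bb5, cdb0214, eff65eb, faf6c66} — 7.

0 ahead, 7 behind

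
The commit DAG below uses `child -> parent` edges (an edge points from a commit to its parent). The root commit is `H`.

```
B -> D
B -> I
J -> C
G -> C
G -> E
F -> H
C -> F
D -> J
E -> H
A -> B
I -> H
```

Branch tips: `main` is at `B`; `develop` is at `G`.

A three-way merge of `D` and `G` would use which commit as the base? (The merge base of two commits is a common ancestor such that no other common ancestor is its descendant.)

Ancestors of D: {C, D, F, H, J}.
Ancestors of G: {C, E, F, G, H}.
Common ancestors: {C, F, H}.
Among these, C is not an ancestor of any other common ancestor — it is the merge base.

C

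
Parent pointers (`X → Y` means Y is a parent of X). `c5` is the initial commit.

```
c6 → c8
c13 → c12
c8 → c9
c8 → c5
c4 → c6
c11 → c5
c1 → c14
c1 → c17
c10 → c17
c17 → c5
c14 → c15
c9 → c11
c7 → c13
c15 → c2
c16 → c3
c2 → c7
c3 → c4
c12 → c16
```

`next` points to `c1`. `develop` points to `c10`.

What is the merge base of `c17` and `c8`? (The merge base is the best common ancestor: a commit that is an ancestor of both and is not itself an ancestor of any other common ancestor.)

c5

Ancestors of c17: {c17, c5}.
Ancestors of c8: {c11, c5, c8, c9}.
Common ancestors: {c5}.
The only common ancestor is c5, so it is the merge base.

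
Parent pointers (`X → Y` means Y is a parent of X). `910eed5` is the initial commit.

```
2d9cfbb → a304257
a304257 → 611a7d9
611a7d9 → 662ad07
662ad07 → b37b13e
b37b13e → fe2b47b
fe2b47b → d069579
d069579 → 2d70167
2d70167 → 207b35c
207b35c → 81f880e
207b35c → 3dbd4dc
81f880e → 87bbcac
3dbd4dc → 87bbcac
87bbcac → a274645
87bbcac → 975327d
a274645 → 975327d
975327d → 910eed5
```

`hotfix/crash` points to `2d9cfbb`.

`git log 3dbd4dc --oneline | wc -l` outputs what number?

Walking parent pointers from 3dbd4dc: reachable set = {3dbd4dc, 87bbcac, 910eed5, 975327d, a274645}.
That is 5 commits.

5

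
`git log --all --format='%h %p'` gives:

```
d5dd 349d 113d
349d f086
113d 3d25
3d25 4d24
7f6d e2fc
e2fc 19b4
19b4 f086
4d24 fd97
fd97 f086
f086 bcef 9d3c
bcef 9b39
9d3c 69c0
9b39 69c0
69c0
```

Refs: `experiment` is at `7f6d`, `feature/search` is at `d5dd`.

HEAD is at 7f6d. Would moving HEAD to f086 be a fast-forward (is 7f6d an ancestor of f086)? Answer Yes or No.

A fast-forward from 7f6d to f086 is possible iff 7f6d is an ancestor of f086.
Ancestors of f086: {69c0, 9b39, 9d3c, bcef, f086}.
7f6d is not among them, so fast-forward is not possible.

No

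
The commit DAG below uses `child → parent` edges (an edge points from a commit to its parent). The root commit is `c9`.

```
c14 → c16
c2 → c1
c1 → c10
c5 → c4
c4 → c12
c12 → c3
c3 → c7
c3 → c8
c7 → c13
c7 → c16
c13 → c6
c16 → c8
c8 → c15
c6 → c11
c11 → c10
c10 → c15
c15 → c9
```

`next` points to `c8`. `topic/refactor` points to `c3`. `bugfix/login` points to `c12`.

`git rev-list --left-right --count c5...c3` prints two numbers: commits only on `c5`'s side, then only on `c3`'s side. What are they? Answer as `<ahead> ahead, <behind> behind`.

3 ahead, 0 behind

Reachable from c5: {c10, c11, c12, c13, c15, c16, c3, c4, c5, c6, c7, c8, c9}.
Reachable from c3: {c10, c11, c13, c15, c16, c3, c6, c7, c8, c9}.
Only in c5's history (ahead): {c12, c4, c5} — 3.
Only in c3's history (behind): {} — 0.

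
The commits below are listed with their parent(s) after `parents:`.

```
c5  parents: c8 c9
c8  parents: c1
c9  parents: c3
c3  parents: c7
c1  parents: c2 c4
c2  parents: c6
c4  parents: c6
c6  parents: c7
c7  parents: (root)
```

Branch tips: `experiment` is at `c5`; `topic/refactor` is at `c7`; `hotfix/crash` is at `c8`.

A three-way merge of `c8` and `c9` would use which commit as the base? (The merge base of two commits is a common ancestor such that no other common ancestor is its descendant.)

Ancestors of c8: {c1, c2, c4, c6, c7, c8}.
Ancestors of c9: {c3, c7, c9}.
Common ancestors: {c7}.
The only common ancestor is c7, so it is the merge base.

c7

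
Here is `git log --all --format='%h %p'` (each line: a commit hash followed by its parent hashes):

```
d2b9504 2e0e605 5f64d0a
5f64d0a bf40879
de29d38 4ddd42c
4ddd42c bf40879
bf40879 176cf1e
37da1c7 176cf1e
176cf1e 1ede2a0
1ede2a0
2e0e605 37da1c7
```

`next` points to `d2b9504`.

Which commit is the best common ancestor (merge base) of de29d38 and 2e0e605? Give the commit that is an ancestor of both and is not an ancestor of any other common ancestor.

176cf1e

Ancestors of de29d38: {176cf1e, 1ede2a0, 4ddd42c, bf40879, de29d38}.
Ancestors of 2e0e605: {176cf1e, 1ede2a0, 2e0e605, 37da1c7}.
Common ancestors: {176cf1e, 1ede2a0}.
Among these, 176cf1e is not an ancestor of any other common ancestor — it is the merge base.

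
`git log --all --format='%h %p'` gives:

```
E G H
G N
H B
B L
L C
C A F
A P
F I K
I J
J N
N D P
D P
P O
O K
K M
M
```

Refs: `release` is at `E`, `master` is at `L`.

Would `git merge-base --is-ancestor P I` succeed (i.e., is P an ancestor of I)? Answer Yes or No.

Yes

Ancestors of I (commits reachable by following parents): {D, I, J, K, M, N, O, P}.
P is in that set, so it is an ancestor of I.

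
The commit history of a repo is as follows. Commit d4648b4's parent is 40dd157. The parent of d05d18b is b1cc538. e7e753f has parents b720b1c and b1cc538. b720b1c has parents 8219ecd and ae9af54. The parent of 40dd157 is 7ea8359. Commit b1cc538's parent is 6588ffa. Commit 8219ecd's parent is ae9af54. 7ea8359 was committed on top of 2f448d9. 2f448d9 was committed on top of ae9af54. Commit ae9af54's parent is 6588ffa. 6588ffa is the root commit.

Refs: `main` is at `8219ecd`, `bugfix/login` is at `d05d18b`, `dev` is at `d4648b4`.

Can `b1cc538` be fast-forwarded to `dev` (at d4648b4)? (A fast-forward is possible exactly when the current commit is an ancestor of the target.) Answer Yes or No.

A fast-forward from b1cc538 to d4648b4 is possible iff b1cc538 is an ancestor of d4648b4.
Ancestors of d4648b4: {2f448d9, 40dd157, 6588ffa, 7ea8359, ae9af54, d4648b4}.
b1cc538 is not among them, so fast-forward is not possible.

No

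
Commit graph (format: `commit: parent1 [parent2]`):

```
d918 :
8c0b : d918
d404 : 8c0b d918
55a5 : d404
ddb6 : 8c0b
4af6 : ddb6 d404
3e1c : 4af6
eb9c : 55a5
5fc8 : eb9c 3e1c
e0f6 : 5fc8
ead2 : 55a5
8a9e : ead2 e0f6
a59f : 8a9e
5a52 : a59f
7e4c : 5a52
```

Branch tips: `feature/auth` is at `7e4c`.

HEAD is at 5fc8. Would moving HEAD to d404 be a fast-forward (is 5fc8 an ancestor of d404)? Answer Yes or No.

No

A fast-forward from 5fc8 to d404 is possible iff 5fc8 is an ancestor of d404.
Ancestors of d404: {8c0b, d404, d918}.
5fc8 is not among them, so fast-forward is not possible.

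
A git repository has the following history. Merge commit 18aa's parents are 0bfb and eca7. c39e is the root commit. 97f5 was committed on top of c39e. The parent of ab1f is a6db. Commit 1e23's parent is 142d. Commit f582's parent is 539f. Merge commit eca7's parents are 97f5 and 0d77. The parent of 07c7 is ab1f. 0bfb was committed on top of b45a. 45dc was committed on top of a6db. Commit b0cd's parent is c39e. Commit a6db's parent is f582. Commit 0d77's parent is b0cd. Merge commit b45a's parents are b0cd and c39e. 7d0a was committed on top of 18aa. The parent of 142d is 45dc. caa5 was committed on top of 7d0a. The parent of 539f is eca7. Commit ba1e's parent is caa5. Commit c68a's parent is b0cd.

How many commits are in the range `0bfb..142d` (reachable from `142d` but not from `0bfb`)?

8

Reachable from 142d: {0d77, 142d, 45dc, 539f, 97f5, a6db, b0cd, c39e, eca7, f582}.
Reachable from 0bfb: {0bfb, b0cd, b45a, c39e}.
In 142d's history but not 0bfb's: {0d77, 142d, 45dc, 539f, 97f5, a6db, eca7, f582} — 8 commits.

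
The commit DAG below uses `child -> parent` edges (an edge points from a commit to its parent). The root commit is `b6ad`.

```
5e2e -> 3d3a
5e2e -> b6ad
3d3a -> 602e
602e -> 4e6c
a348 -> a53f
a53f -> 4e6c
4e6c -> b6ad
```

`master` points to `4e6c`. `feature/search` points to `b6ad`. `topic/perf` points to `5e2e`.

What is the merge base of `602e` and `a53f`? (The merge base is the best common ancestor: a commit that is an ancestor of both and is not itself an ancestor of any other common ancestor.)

4e6c

Ancestors of 602e: {4e6c, 602e, b6ad}.
Ancestors of a53f: {4e6c, a53f, b6ad}.
Common ancestors: {4e6c, b6ad}.
Among these, 4e6c is not an ancestor of any other common ancestor — it is the merge base.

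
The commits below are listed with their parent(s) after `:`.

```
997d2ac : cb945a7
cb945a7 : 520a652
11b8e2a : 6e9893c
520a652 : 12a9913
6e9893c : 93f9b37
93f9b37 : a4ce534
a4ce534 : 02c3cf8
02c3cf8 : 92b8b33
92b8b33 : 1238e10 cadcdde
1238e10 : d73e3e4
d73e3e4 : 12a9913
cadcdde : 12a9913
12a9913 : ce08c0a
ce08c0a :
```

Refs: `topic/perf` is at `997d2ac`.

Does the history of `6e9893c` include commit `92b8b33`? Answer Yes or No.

Yes

Ancestors of 6e9893c (commits reachable by following parents): {02c3cf8, 1238e10, 12a9913, 6e9893c, 92b8b33, 93f9b37, a4ce534, cadcdde, ce08c0a, d73e3e4}.
92b8b33 is in that set, so it is an ancestor of 6e9893c.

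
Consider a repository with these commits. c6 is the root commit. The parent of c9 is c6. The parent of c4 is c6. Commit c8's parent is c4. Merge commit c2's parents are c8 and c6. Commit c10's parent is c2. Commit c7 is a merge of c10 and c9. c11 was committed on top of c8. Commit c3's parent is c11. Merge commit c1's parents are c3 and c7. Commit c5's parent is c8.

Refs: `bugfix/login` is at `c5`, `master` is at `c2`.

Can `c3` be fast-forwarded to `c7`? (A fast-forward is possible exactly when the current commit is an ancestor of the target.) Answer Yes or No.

No

A fast-forward from c3 to c7 is possible iff c3 is an ancestor of c7.
Ancestors of c7: {c10, c2, c4, c6, c7, c8, c9}.
c3 is not among them, so fast-forward is not possible.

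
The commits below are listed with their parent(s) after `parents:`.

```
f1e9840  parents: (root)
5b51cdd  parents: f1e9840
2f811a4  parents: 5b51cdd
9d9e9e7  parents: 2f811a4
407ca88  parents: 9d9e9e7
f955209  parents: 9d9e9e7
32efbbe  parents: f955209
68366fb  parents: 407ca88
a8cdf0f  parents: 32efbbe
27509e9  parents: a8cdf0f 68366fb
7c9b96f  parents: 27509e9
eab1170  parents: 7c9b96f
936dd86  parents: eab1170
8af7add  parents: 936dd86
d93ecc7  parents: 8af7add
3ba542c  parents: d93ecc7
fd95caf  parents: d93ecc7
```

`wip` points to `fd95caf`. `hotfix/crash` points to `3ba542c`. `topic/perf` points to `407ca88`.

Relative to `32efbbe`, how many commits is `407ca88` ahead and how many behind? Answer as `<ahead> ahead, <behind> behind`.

Reachable from 407ca88: {2f811a4, 407ca88, 5b51cdd, 9d9e9e7, f1e9840}.
Reachable from 32efbbe: {2f811a4, 32efbbe, 5b51cdd, 9d9e9e7, f1e9840, f955209}.
Only in 407ca88's history (ahead): {407ca88} — 1.
Only in 32efbbe's history (behind): {32efbbe, f955209} — 2.

1 ahead, 2 behind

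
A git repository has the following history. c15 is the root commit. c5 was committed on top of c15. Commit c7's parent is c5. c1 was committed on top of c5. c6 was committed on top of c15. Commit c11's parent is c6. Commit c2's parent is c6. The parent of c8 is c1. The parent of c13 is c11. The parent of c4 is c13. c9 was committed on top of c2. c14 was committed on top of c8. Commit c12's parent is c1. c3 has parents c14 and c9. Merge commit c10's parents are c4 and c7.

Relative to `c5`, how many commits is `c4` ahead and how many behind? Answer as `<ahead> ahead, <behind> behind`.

4 ahead, 1 behind

Reachable from c4: {c11, c13, c15, c4, c6}.
Reachable from c5: {c15, c5}.
Only in c4's history (ahead): {c11, c13, c4, c6} — 4.
Only in c5's history (behind): {c5} — 1.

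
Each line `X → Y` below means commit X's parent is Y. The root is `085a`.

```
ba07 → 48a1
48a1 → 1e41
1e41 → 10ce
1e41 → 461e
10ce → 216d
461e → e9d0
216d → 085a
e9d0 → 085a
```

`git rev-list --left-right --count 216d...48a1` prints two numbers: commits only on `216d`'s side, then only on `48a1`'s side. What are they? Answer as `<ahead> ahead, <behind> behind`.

Reachable from 216d: {085a, 216d}.
Reachable from 48a1: {085a, 10ce, 1e41, 216d, 461e, 48a1, e9d0}.
Only in 216d's history (ahead): {} — 0.
Only in 48a1's history (behind): {10ce, 1e41, 461e, 48a1, e9d0} — 5.

0 ahead, 5 behind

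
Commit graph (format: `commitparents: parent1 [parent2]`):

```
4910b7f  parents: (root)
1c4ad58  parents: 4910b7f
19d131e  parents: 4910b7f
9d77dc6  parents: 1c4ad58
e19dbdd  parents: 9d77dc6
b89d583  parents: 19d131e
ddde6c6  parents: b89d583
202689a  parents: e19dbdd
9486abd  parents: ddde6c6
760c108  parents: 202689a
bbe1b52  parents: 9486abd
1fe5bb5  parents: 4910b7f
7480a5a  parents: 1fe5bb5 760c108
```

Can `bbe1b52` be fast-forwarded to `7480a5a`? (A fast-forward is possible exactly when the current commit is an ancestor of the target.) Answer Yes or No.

No

A fast-forward from bbe1b52 to 7480a5a is possible iff bbe1b52 is an ancestor of 7480a5a.
Ancestors of 7480a5a: {1c4ad58, 1fe5bb5, 202689a, 4910b7f, 7480a5a, 760c108, 9d77dc6, e19dbdd}.
bbe1b52 is not among them, so fast-forward is not possible.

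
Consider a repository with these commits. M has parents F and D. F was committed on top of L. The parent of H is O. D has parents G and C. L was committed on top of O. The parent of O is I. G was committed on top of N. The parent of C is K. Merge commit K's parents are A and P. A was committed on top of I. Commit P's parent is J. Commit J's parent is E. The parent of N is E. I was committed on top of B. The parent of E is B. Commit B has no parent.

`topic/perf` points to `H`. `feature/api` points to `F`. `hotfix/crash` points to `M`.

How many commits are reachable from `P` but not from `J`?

1

Reachable from P: {B, E, J, P}.
Reachable from J: {B, E, J}.
In P's history but not J's: {P} — 1 commit.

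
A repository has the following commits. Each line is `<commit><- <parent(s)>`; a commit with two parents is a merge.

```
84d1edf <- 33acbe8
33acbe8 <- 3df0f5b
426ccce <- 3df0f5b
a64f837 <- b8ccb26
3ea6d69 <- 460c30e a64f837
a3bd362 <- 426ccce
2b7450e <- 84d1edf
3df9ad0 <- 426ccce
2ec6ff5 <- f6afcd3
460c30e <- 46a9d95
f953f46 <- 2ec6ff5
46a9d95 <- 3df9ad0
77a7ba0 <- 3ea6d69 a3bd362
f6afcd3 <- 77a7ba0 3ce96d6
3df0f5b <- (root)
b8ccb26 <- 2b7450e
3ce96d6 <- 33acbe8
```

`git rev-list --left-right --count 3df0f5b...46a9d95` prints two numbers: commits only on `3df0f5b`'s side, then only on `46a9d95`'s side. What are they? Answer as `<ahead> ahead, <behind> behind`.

Reachable from 3df0f5b: {3df0f5b}.
Reachable from 46a9d95: {3df0f5b, 3df9ad0, 426ccce, 46a9d95}.
Only in 3df0f5b's history (ahead): {} — 0.
Only in 46a9d95's history (behind): {3df9ad0, 426ccce, 46a9d95} — 3.

0 ahead, 3 behind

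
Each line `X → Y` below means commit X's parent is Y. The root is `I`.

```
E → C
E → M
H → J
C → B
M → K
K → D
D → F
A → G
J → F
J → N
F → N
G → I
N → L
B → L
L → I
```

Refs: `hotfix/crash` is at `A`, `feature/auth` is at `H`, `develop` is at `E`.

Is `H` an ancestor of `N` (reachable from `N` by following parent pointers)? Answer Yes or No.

No

Ancestors of N: {I, L, N}.
H is not in that set, so it is not an ancestor of N.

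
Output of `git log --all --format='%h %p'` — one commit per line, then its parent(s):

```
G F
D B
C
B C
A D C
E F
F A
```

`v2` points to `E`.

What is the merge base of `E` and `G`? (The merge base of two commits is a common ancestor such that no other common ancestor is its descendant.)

F

Ancestors of E: {A, B, C, D, E, F}.
Ancestors of G: {A, B, C, D, F, G}.
Common ancestors: {A, B, C, D, F}.
Among these, F is not an ancestor of any other common ancestor — it is the merge base.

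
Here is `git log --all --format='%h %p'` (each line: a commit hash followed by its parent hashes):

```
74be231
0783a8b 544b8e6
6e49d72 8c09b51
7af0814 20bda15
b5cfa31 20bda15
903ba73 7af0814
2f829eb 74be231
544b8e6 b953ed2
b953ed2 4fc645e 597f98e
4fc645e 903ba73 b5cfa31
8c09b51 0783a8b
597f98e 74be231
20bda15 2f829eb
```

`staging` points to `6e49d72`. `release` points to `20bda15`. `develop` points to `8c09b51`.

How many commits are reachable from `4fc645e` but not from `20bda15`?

Reachable from 4fc645e: {20bda15, 2f829eb, 4fc645e, 74be231, 7af0814, 903ba73, b5cfa31}.
Reachable from 20bda15: {20bda15, 2f829eb, 74be231}.
In 4fc645e's history but not 20bda15's: {4fc645e, 7af0814, 903ba73, b5cfa31} — 4 commits.

4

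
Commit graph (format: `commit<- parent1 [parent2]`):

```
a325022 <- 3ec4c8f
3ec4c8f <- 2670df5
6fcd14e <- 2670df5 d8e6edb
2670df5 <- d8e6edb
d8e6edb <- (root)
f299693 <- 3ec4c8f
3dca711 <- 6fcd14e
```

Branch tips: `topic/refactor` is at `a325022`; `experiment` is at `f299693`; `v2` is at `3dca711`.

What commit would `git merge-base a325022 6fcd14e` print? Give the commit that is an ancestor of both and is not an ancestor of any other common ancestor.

2670df5

Ancestors of a325022: {2670df5, 3ec4c8f, a325022, d8e6edb}.
Ancestors of 6fcd14e: {2670df5, 6fcd14e, d8e6edb}.
Common ancestors: {2670df5, d8e6edb}.
Among these, 2670df5 is not an ancestor of any other common ancestor — it is the merge base.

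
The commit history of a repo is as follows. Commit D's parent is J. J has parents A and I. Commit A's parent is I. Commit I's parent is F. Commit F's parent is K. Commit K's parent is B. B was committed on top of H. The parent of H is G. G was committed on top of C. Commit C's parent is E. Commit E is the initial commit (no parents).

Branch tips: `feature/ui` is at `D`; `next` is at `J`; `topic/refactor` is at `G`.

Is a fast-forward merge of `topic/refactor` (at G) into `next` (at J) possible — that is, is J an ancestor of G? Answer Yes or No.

No

A fast-forward from J to G is possible iff J is an ancestor of G.
Ancestors of G: {C, E, G}.
J is not among them, so fast-forward is not possible.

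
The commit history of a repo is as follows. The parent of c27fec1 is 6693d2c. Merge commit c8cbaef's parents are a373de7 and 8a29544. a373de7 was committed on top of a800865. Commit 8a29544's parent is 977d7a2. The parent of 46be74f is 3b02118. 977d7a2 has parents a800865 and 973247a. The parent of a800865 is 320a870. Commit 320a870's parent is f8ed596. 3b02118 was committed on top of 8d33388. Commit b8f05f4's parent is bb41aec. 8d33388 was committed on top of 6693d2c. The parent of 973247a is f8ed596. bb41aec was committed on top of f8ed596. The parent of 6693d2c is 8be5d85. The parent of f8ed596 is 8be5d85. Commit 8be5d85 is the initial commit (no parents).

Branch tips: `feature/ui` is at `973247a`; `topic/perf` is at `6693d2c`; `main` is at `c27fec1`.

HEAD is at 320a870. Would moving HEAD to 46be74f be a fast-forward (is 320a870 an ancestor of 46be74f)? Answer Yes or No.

A fast-forward from 320a870 to 46be74f is possible iff 320a870 is an ancestor of 46be74f.
Ancestors of 46be74f: {3b02118, 46be74f, 6693d2c, 8be5d85, 8d33388}.
320a870 is not among them, so fast-forward is not possible.

No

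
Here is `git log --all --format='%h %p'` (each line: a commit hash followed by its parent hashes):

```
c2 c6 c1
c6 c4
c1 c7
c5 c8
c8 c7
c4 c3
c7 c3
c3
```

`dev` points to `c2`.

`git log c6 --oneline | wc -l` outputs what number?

Walking parent pointers from c6: reachable set = {c3, c4, c6}.
That is 3 commits.

3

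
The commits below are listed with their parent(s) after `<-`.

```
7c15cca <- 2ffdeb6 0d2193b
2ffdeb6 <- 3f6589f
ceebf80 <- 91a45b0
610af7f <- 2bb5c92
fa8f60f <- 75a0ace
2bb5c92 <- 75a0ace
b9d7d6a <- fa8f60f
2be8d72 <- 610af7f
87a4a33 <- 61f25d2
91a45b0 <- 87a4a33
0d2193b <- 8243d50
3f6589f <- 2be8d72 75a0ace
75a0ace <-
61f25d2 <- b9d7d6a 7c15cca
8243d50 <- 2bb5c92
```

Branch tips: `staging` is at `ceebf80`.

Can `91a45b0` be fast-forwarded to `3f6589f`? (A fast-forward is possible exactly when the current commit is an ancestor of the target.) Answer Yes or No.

No

A fast-forward from 91a45b0 to 3f6589f is possible iff 91a45b0 is an ancestor of 3f6589f.
Ancestors of 3f6589f: {2bb5c92, 2be8d72, 3f6589f, 610af7f, 75a0ace}.
91a45b0 is not among them, so fast-forward is not possible.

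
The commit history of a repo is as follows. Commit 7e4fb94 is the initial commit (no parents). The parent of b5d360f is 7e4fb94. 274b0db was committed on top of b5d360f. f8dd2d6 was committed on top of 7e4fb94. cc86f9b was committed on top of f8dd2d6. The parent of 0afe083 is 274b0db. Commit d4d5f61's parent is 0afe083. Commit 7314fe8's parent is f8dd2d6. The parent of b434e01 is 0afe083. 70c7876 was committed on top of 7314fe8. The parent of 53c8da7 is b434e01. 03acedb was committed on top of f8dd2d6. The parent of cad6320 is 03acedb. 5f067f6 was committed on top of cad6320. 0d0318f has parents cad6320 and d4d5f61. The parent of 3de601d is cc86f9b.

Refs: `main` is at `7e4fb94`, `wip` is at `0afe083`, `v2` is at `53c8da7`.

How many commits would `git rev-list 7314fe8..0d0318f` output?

Reachable from 0d0318f: {03acedb, 0afe083, 0d0318f, 274b0db, 7e4fb94, b5d360f, cad6320, d4d5f61, f8dd2d6}.
Reachable from 7314fe8: {7314fe8, 7e4fb94, f8dd2d6}.
In 0d0318f's history but not 7314fe8's: {03acedb, 0afe083, 0d0318f, 274b0db, b5d360f, cad6320, d4d5f61} — 7 commits.

7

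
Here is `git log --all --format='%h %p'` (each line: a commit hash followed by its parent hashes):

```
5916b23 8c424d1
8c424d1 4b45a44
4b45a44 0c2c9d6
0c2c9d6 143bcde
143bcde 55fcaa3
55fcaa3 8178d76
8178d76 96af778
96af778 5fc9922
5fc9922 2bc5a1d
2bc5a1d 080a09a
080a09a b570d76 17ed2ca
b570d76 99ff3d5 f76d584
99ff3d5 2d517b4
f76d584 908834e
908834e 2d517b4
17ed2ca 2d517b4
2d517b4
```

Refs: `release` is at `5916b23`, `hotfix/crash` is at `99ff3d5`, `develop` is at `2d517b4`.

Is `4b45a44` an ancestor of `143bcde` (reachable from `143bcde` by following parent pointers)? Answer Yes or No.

No

Ancestors of 143bcde: {080a09a, 143bcde, 17ed2ca, 2bc5a1d, 2d517b4, 55fcaa3, 5fc9922, 8178d76, 908834e, 96af778, 99ff3d5, b570d76, f76d584}.
4b45a44 is not in that set, so it is not an ancestor of 143bcde.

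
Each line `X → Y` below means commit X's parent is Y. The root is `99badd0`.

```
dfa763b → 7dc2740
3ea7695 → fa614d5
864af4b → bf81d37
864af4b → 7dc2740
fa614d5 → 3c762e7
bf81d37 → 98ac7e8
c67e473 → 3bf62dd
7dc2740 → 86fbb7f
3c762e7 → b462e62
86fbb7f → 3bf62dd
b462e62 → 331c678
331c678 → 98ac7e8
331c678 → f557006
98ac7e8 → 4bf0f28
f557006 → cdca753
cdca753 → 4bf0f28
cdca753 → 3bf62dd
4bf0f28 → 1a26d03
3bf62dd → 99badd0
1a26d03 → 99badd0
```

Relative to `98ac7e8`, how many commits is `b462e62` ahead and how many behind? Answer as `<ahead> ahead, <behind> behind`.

Reachable from b462e62: {1a26d03, 331c678, 3bf62dd, 4bf0f28, 98ac7e8, 99badd0, b462e62, cdca753, f557006}.
Reachable from 98ac7e8: {1a26d03, 4bf0f28, 98ac7e8, 99badd0}.
Only in b462e62's history (ahead): {331c678, 3bf62dd, b462e62, cdca753, f557006} — 5.
Only in 98ac7e8's history (behind): {} — 0.

5 ahead, 0 behind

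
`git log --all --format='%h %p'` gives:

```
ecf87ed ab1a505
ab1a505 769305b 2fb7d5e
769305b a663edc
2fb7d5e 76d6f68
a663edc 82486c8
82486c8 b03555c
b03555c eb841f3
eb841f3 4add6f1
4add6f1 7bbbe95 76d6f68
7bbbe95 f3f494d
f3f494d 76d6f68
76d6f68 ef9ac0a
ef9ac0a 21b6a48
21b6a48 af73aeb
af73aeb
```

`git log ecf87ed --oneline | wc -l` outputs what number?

15

Walking parent pointers from ecf87ed: reachable set = {21b6a48, 2fb7d5e, 4add6f1, 769305b, 76d6f68, 7bbbe95, 82486c8, a663edc, ab1a505, af73aeb, b03555c, eb841f3, ecf87ed, ef9ac0a, f3f494d}.
That is 15 commits.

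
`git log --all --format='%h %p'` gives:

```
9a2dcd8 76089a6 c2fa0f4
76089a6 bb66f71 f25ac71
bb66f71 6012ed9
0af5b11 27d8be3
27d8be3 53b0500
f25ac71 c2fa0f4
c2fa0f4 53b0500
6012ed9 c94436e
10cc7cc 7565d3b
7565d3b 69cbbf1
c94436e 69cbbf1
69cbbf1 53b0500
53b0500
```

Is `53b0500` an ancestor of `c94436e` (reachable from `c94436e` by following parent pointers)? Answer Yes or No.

Ancestors of c94436e (commits reachable by following parents): {53b0500, 69cbbf1, c94436e}.
53b0500 is in that set, so it is an ancestor of c94436e.

Yes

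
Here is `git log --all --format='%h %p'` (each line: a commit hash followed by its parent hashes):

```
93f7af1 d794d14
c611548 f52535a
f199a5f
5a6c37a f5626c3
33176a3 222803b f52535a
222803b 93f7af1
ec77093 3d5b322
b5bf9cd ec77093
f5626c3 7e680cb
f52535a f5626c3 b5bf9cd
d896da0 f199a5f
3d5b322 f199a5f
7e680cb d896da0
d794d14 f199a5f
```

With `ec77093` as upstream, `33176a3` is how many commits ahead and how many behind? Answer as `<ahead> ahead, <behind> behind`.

9 ahead, 0 behind

Reachable from 33176a3: {222803b, 33176a3, 3d5b322, 7e680cb, 93f7af1, b5bf9cd, d794d14, d896da0, ec77093, f199a5f, f52535a, f5626c3}.
Reachable from ec77093: {3d5b322, ec77093, f199a5f}.
Only in 33176a3's history (ahead): {222803b, 33176a3, 7e680cb, 93f7af1, b5bf9cd, d794d14, d896da0, f52535a, f5626c3} — 9.
Only in ec77093's history (behind): {} — 0.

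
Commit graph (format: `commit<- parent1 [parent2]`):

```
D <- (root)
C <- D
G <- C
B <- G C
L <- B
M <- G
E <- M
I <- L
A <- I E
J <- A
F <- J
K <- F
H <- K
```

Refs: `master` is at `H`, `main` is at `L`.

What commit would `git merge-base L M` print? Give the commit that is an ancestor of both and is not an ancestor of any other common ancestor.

G

Ancestors of L: {B, C, D, G, L}.
Ancestors of M: {C, D, G, M}.
Common ancestors: {C, D, G}.
Among these, G is not an ancestor of any other common ancestor — it is the merge base.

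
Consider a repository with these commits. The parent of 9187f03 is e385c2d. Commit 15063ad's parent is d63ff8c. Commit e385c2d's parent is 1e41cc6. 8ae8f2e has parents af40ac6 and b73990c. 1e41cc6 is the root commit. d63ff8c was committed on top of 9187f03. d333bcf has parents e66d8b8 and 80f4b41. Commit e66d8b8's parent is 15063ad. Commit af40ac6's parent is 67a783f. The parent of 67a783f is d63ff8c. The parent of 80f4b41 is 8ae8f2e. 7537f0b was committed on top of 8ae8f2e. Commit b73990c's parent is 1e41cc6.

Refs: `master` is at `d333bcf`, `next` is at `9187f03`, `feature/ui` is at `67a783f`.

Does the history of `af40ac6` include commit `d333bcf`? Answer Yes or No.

No

Ancestors of af40ac6: {1e41cc6, 67a783f, 9187f03, af40ac6, d63ff8c, e385c2d}.
d333bcf is not in that set, so it is not an ancestor of af40ac6.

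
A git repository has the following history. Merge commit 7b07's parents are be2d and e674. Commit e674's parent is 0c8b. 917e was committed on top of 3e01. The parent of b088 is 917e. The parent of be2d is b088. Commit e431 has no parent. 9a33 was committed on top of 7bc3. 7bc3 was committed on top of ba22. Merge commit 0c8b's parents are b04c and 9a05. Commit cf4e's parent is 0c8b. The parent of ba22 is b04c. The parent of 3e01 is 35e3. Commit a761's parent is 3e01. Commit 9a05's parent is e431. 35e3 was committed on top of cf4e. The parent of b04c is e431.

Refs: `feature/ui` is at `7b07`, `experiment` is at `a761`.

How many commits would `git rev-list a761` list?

Walking parent pointers from a761: reachable set = {0c8b, 35e3, 3e01, 9a05, a761, b04c, cf4e, e431}.
That is 8 commits.

8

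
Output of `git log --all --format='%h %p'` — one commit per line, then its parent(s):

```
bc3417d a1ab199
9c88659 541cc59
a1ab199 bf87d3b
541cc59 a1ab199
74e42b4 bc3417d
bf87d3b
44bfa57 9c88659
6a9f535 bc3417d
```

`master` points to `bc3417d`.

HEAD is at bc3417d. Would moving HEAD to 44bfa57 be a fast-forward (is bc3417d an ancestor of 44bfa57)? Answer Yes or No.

No

A fast-forward from bc3417d to 44bfa57 is possible iff bc3417d is an ancestor of 44bfa57.
Ancestors of 44bfa57: {44bfa57, 541cc59, 9c88659, a1ab199, bf87d3b}.
bc3417d is not among them, so fast-forward is not possible.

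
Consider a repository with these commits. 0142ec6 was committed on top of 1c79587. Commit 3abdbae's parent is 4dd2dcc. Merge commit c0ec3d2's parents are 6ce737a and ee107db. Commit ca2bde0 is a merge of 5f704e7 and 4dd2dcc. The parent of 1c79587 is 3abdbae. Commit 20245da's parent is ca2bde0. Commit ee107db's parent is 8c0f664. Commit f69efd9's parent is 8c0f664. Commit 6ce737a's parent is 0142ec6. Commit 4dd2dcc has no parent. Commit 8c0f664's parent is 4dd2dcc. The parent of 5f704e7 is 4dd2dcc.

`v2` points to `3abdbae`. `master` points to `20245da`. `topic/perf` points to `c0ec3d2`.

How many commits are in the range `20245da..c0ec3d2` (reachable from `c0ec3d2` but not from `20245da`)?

Reachable from c0ec3d2: {0142ec6, 1c79587, 3abdbae, 4dd2dcc, 6ce737a, 8c0f664, c0ec3d2, ee107db}.
Reachable from 20245da: {20245da, 4dd2dcc, 5f704e7, ca2bde0}.
In c0ec3d2's history but not 20245da's: {0142ec6, 1c79587, 3abdbae, 6ce737a, 8c0f664, c0ec3d2, ee107db} — 7 commits.

7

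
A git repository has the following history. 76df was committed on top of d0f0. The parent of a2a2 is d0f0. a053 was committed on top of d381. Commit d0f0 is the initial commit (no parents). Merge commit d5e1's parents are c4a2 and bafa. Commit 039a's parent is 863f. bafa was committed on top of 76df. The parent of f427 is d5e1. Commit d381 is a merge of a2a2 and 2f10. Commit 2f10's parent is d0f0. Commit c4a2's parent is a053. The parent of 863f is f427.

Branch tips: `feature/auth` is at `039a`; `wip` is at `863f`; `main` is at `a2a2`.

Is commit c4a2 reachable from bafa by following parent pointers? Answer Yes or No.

Ancestors of bafa: {76df, bafa, d0f0}.
c4a2 is not in that set, so it is not an ancestor of bafa.

No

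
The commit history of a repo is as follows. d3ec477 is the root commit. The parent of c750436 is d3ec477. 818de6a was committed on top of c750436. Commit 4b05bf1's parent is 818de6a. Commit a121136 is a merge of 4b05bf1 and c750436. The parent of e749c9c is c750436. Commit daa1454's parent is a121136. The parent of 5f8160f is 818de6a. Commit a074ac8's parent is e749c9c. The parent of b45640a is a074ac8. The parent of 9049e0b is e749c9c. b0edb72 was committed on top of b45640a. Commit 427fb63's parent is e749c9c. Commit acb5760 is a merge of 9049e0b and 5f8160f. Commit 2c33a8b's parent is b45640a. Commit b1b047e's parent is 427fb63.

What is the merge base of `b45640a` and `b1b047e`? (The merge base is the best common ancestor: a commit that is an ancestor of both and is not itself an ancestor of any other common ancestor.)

e749c9c

Ancestors of b45640a: {a074ac8, b45640a, c750436, d3ec477, e749c9c}.
Ancestors of b1b047e: {427fb63, b1b047e, c750436, d3ec477, e749c9c}.
Common ancestors: {c750436, d3ec477, e749c9c}.
Among these, e749c9c is not an ancestor of any other common ancestor — it is the merge base.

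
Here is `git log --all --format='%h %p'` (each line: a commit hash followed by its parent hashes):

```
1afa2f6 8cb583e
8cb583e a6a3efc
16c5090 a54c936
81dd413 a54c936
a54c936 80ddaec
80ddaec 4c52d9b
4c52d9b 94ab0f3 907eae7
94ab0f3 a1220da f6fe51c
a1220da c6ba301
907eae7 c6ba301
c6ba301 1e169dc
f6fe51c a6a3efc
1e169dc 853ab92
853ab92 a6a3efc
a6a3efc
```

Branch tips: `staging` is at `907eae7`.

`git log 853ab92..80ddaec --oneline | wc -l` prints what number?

8

Reachable from 80ddaec: {1e169dc, 4c52d9b, 80ddaec, 853ab92, 907eae7, 94ab0f3, a1220da, a6a3efc, c6ba301, f6fe51c}.
Reachable from 853ab92: {853ab92, a6a3efc}.
In 80ddaec's history but not 853ab92's: {1e169dc, 4c52d9b, 80ddaec, 907eae7, 94ab0f3, a1220da, c6ba301, f6fe51c} — 8 commits.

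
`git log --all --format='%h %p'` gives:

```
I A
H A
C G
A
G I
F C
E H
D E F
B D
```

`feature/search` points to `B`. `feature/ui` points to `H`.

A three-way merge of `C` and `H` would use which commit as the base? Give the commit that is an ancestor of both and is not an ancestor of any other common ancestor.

A

Ancestors of C: {A, C, G, I}.
Ancestors of H: {A, H}.
Common ancestors: {A}.
The only common ancestor is A, so it is the merge base.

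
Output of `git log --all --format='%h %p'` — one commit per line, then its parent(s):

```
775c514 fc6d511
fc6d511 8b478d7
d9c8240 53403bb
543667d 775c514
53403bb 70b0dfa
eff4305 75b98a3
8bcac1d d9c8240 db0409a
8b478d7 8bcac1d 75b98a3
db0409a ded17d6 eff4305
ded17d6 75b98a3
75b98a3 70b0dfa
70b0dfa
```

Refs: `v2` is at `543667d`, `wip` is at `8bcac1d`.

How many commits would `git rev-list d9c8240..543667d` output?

Reachable from 543667d: {53403bb, 543667d, 70b0dfa, 75b98a3, 775c514, 8b478d7, 8bcac1d, d9c8240, db0409a, ded17d6, eff4305, fc6d511}.
Reachable from d9c8240: {53403bb, 70b0dfa, d9c8240}.
In 543667d's history but not d9c8240's: {543667d, 75b98a3, 775c514, 8b478d7, 8bcac1d, db0409a, ded17d6, eff4305, fc6d511} — 9 commits.

9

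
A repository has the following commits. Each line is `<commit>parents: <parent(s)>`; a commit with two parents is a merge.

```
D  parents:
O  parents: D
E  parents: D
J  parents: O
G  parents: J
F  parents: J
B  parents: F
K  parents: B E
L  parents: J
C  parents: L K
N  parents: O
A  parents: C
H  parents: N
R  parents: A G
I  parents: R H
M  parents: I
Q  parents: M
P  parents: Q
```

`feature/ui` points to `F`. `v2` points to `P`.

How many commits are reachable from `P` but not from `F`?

Reachable from P: {A, B, C, D, E, F, G, H, I, J, K, L, M, N, O, P, Q, R}.
Reachable from F: {D, F, J, O}.
In P's history but not F's: {A, B, C, E, G, H, I, K, L, M, N, P, Q, R} — 14 commits.

14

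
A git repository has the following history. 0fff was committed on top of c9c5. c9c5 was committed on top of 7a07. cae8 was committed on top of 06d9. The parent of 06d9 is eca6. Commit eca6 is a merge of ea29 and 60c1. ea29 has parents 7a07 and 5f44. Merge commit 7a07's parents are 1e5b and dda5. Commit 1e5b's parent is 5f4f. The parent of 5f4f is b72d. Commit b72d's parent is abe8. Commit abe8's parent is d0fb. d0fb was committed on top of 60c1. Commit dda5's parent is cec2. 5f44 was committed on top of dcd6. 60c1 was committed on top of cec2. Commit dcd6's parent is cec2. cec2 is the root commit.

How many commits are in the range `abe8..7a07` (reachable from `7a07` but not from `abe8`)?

Reachable from 7a07: {1e5b, 5f4f, 60c1, 7a07, abe8, b72d, cec2, d0fb, dda5}.
Reachable from abe8: {60c1, abe8, cec2, d0fb}.
In 7a07's history but not abe8's: {1e5b, 5f4f, 7a07, b72d, dda5} — 5 commits.

5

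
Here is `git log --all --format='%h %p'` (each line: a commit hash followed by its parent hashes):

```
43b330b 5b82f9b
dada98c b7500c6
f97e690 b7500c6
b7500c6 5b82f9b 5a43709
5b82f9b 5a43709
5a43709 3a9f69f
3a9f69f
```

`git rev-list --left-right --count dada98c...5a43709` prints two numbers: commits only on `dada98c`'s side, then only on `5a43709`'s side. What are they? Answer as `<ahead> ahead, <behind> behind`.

3 ahead, 0 behind

Reachable from dada98c: {3a9f69f, 5a43709, 5b82f9b, b7500c6, dada98c}.
Reachable from 5a43709: {3a9f69f, 5a43709}.
Only in dada98c's history (ahead): {5b82f9b, b7500c6, dada98c} — 3.
Only in 5a43709's history (behind): {} — 0.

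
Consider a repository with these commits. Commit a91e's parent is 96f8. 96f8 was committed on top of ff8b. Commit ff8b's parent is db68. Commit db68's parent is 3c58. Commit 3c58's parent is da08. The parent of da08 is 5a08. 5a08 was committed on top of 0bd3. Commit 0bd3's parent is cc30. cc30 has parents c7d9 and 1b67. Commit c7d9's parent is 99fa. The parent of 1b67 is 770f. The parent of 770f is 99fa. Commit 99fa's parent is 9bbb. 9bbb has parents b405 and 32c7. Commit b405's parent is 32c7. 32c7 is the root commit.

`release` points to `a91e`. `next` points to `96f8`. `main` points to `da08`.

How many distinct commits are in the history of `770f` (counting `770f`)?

Walking parent pointers from 770f: reachable set = {32c7, 770f, 99fa, 9bbb, b405}.
That is 5 commits.

5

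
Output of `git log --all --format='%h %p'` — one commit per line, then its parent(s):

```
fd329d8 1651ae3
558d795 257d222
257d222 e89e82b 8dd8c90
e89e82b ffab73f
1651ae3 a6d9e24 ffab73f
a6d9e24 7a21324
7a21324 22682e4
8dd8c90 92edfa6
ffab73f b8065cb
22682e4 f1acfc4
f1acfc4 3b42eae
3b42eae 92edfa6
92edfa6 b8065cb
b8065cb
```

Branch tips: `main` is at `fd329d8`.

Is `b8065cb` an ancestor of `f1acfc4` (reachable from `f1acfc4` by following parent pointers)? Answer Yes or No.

Yes

Ancestors of f1acfc4 (commits reachable by following parents): {3b42eae, 92edfa6, b8065cb, f1acfc4}.
b8065cb is in that set, so it is an ancestor of f1acfc4.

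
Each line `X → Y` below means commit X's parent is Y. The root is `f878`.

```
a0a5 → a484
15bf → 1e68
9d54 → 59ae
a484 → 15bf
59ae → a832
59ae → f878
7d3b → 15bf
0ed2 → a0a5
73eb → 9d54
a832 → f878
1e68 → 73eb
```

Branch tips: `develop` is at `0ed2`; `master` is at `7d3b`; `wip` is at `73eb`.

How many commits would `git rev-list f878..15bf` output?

6

Reachable from 15bf: {15bf, 1e68, 59ae, 73eb, 9d54, a832, f878}.
Reachable from f878: {f878}.
In 15bf's history but not f878's: {15bf, 1e68, 59ae, 73eb, 9d54, a832} — 6 commits.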